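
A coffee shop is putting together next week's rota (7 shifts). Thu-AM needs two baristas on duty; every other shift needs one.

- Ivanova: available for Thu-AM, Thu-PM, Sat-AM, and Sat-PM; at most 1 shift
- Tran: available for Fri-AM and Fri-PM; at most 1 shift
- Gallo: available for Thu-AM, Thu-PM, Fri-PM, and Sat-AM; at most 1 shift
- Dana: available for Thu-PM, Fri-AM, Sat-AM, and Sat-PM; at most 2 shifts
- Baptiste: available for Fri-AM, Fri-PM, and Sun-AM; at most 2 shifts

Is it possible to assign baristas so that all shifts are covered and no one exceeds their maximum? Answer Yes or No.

Shifts {Thu-AM, Thu-PM, Sat-AM, Sat-PM} need 5 worker-slots in total, but the baristas available for any of those shifts (Ivanova, Gallo, and Dana) can supply at most 4 among them. So no valid schedule exists.

No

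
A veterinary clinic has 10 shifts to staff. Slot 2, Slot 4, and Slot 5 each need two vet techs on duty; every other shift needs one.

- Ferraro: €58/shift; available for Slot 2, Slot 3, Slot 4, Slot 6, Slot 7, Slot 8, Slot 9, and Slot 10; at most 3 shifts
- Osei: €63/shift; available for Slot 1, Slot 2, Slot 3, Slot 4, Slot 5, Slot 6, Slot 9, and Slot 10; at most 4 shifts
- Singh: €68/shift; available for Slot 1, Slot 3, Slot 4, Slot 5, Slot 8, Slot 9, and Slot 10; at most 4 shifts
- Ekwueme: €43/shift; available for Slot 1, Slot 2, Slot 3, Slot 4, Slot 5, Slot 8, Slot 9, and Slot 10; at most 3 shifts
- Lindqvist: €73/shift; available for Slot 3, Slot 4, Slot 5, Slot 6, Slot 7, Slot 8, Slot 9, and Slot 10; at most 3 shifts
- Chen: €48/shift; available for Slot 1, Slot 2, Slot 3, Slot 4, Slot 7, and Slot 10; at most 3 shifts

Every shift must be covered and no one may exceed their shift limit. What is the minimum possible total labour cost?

Picking the cheapest available vet tech for each shift independently would cost €609, but that ignores the shift limits.
An optimal schedule: Slot 1→Ekwueme, Slot 2→Chen+Ferraro, Slot 3→Osei, Slot 4→Chen+Osei, Slot 5→Ekwueme+Osei, Slot 6→Ferraro, Slot 7→Chen, Slot 8→Ekwueme, Slot 9→Ferraro, Slot 10→Osei.
Total: 43 + 48 + 58 + 63 + 48 + 63 + 43 + 63 + 58 + 48 + 43 + 58 + 63 = €699.

€699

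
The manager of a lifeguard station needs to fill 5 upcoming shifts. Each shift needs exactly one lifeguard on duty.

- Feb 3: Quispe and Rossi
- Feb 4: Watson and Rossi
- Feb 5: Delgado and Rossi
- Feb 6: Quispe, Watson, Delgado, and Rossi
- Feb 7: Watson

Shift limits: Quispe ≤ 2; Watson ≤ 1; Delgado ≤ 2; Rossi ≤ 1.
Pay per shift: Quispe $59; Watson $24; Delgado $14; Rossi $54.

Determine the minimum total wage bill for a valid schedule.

$165

Feb 7 can only be covered by Watson, so that assignment is forced.
Picking the cheapest available lifeguard for each shift independently would cost $130, but that ignores the shift limits.
An optimal schedule: Feb 3→Quispe, Feb 4→Rossi, Feb 5→Delgado, Feb 6→Delgado, Feb 7→Watson.
Total: 59 + 54 + 14 + 14 + 24 = $165.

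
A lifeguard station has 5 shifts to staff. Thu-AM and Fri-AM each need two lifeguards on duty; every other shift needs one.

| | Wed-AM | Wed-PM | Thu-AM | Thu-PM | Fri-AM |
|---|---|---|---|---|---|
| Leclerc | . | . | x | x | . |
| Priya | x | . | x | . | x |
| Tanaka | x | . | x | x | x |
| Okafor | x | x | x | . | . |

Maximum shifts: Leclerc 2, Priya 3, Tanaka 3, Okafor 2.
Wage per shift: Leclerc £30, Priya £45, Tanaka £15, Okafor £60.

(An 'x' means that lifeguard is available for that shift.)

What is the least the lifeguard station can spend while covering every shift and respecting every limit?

£210

Wed-PM can only be covered by Okafor, so that assignment is forced.
Fri-AM can only be covered by Priya and Tanaka, so that assignment is forced.
Picking the cheapest available lifeguard for each shift independently would cost £195, but that ignores the shift limits.
An optimal schedule: Wed-AM→Tanaka, Wed-PM→Okafor, Thu-AM→Tanaka+Leclerc, Thu-PM→Leclerc, Fri-AM→Tanaka+Priya.
Total: 15 + 60 + 15 + 30 + 30 + 15 + 45 = £210.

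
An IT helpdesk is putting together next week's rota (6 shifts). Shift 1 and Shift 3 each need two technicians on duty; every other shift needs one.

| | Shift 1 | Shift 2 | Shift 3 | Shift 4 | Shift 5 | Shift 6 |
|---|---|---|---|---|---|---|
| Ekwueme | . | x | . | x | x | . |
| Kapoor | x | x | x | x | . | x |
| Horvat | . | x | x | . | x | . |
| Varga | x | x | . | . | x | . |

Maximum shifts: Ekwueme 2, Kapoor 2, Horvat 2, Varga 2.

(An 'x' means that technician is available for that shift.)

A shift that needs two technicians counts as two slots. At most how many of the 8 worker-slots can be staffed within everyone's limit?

7

Total capacity across all technicians is 2+2+2+2 = 8, and 8 slots are needed, so at most 8 can be filled.
Shifts {Shift 1, Shift 3, Shift 6} need 5 slots but only Kapoor, Horvat, and Varga are available for them, supplying at most 4 — so at least 1 slot must go unfilled.
An assignment achieving 7: Shift 1→Kapoor+Varga, Shift 2→Horvat, Shift 3→Horvat, Shift 4→Ekwueme, Shift 5→Ekwueme, Shift 6→Kapoor.
Loads: Ekwueme 2/2, Kapoor 2/2, Horvat 2/2, Varga 1/2.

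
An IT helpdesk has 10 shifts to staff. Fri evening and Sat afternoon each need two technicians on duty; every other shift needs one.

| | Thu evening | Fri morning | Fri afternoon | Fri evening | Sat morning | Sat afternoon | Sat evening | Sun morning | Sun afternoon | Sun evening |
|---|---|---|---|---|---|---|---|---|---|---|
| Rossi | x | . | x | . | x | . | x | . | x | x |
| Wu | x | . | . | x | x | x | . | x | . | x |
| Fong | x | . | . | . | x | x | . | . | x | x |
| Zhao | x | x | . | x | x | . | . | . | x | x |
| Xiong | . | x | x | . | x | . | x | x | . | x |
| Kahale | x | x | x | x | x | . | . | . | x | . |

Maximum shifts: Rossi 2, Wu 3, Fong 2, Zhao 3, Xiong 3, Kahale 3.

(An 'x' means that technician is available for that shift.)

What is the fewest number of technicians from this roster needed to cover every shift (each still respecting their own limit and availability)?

12 slots to fill and no one can take more than 3, so at least ⌈12/3⌉ = 4 technicians are needed.
No set of 4 technicians can cover every shift (each such set leaves at least one shift with no one available or exceeds a cap).
Rossi, Wu, Fong, Zhao, and Xiong alone can cover everything: Thu evening→Zhao, Fri morning→Zhao, Fri afternoon→Rossi, Fri evening→Wu+Zhao, Sat morning→Xiong, Sat afternoon→Wu+Fong, Sat evening→Rossi, Sun morning→Wu, Sun afternoon→Fong, Sun evening→Xiong.

5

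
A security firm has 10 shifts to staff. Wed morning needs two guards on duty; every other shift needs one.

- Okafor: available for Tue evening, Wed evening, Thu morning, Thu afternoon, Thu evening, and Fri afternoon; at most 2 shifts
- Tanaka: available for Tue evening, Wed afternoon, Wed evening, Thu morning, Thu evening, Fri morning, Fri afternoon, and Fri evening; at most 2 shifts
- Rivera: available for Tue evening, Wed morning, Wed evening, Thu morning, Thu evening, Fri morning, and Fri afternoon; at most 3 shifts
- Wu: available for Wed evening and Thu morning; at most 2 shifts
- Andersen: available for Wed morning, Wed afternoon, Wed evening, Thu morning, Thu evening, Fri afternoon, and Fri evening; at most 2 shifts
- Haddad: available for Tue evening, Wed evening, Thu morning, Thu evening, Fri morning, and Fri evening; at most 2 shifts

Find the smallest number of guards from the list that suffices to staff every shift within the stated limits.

5

11 slots to fill and no one can take more than 3, so at least ⌈11/3⌉ = 4 guards are needed.
Any 4 guards together have capacity at most 3+2+2+2 = 9 < 11 slots, so 4 can never suffice.
Okafor, Tanaka, Rivera, Wu, and Andersen alone can cover everything: Tue evening→Okafor, Wed morning→Rivera+Andersen, Wed afternoon→Tanaka, Wed evening→Wu, Thu morning→Wu, Thu afternoon→Okafor, Thu evening→Rivera, Fri morning→Tanaka, Fri afternoon→Rivera, Fri evening→Andersen.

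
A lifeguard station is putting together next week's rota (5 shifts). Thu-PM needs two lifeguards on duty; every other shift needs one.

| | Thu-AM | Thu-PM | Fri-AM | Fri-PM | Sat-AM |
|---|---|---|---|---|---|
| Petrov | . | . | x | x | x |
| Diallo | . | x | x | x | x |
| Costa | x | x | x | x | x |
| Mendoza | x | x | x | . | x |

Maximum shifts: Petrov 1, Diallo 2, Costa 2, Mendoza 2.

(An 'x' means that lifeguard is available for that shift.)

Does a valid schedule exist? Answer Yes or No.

One valid schedule: Thu-AM→Costa, Thu-PM→Diallo+Costa, Fri-AM→Diallo, Fri-PM→Petrov, Sat-AM→Mendoza.
Loads: Petrov 1/1, Diallo 2/2, Costa 2/2, Mendoza 1/2 — all within limits.

Yes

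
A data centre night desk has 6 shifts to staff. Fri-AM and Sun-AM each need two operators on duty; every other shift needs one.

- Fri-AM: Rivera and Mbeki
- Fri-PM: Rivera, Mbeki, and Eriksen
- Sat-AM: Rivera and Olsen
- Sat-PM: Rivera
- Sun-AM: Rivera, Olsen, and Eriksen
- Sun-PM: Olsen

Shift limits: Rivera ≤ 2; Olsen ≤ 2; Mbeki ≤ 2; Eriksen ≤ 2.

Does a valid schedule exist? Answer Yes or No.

No

Total capacity is 8 and 8 slots are needed, so capacity alone doesn't rule it out.
Shifts {Fri-AM, Sat-AM, Sat-PM, Sun-AM, Sun-PM} need 7 worker-slots in total, but the operators available for any of those shifts (Rivera, Olsen, Mbeki, and Eriksen) can supply at most 6 among them. So no valid schedule exists.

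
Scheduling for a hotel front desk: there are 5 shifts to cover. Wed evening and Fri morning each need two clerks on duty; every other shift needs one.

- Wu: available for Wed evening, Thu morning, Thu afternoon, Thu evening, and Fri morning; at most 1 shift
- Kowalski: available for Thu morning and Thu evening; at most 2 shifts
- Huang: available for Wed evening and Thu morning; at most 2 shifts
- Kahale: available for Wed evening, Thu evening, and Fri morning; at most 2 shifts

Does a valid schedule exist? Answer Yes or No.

Total capacity is 7 and 7 slots are needed, so capacity alone doesn't rule it out.
Shifts {Thu afternoon, Fri morning} need 3 worker-slots in total, but the clerks available for any of those shifts (Wu and Kahale) can supply at most 2 among them. So no valid schedule exists.

No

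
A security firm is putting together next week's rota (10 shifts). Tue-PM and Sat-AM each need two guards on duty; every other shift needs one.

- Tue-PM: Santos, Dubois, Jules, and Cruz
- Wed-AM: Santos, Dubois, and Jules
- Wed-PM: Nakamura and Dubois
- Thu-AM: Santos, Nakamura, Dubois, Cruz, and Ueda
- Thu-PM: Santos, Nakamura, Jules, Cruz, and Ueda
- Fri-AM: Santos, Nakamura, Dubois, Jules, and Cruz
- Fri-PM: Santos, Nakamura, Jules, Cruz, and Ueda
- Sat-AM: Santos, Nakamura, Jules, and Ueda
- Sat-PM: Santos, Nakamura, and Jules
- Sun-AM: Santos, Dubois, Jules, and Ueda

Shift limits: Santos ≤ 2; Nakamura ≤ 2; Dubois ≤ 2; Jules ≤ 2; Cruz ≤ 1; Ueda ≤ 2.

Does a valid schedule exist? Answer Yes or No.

Total capacity is 2+2+2+2+1+2 = 11 but 12 worker-slots are needed — infeasible.

No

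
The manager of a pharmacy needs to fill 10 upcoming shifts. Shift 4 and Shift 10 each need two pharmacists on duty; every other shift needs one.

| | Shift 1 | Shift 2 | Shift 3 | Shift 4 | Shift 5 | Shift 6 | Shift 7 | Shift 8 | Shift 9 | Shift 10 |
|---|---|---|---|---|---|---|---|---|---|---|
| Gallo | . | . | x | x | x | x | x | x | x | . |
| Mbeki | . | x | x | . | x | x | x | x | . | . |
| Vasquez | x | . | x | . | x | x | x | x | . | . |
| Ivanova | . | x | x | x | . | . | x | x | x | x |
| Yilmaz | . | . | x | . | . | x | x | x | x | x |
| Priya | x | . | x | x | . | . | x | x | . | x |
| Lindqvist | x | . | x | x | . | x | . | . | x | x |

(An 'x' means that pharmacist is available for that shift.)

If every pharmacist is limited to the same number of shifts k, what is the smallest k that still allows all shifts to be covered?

2

With 7 pharmacists and 12 worker-slots to fill, someone must work at least ⌈12/7⌉ = 2 shifts, so k ≥ 2.
k = 2 works: Shift 1→Vasquez, Shift 2→Mbeki, Shift 3→Yilmaz, Shift 4→Ivanova+Priya, Shift 5→Gallo, Shift 6→Mbeki, Shift 7→Vasquez, Shift 8→Ivanova, Shift 9→Gallo, Shift 10→Yilmaz+Priya.
Loads: Gallo 2, Mbeki 2, Vasquez 2, Ivanova 2, Yilmaz 2, Priya 2, Lindqvist 0 — all ≤ 2.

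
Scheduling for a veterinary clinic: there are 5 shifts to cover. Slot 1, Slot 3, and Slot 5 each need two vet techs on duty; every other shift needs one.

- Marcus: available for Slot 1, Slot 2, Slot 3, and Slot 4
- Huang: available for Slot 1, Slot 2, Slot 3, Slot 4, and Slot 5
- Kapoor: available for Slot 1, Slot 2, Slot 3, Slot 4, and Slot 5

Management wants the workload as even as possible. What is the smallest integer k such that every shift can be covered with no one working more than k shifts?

3

With 3 vet techs and 8 worker-slots to fill, someone must work at least ⌈8/3⌉ = 3 shifts, so k ≥ 3.
k = 3 works: Slot 1→Marcus+Huang, Slot 2→Marcus, Slot 3→Marcus+Huang, Slot 4→Kapoor, Slot 5→Huang+Kapoor.
Loads: Marcus 3, Huang 3, Kapoor 2 — all ≤ 3.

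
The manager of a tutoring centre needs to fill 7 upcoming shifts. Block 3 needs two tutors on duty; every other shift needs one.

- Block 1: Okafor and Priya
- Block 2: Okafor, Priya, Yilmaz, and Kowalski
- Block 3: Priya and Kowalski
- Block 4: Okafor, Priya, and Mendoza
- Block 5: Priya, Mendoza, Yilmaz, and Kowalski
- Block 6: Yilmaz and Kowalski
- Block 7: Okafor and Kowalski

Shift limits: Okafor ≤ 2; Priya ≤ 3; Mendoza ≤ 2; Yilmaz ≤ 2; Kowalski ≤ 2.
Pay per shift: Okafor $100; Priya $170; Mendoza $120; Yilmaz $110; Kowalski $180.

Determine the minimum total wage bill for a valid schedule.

Block 3 can only be covered by Priya and Kowalski, so that assignment is forced.
Picking the cheapest available tutor for each shift independently would cost $970, but that ignores the shift limits.
An optimal schedule: Block 1→Okafor, Block 2→Yilmaz, Block 3→Priya+Kowalski, Block 4→Mendoza, Block 5→Mendoza, Block 6→Yilmaz, Block 7→Okafor.
Total: 100 + 110 + 170 + 180 + 120 + 120 + 110 + 100 = $1010.

$1010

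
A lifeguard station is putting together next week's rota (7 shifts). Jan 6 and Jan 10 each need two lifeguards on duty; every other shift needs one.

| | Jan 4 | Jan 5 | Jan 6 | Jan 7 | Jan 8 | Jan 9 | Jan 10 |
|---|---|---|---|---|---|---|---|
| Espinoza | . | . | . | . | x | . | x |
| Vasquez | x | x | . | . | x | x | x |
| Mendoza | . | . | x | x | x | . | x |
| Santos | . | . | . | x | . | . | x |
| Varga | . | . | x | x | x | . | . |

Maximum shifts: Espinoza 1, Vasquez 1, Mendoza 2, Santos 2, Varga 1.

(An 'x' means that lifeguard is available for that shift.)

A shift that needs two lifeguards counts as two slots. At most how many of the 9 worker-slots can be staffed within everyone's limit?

7

Total capacity across all lifeguards is 1+1+2+2+1 = 7, and 9 slots are needed, so at most 7 can be filled.
An assignment achieving 7: Jan 4→Vasquez, Jan 6→Mendoza+Varga, Jan 7→Santos, Jan 8→Espinoza, Jan 10→Mendoza+Santos.
Loads: Espinoza 1/1, Vasquez 1/1, Mendoza 2/2, Santos 2/2, Varga 1/1.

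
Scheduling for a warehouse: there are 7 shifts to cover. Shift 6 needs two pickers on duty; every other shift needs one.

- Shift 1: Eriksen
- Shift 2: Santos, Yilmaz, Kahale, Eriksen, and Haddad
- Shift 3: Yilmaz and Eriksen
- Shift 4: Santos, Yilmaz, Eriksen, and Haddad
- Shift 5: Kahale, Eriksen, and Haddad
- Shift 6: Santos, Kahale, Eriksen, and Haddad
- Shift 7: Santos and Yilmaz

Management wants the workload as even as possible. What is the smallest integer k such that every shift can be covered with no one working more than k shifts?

2

With 5 pickers and 8 worker-slots to fill, someone must work at least ⌈8/5⌉ = 2 shifts, so k ≥ 2.
k = 2 works: Shift 1→Eriksen, Shift 2→Yilmaz, Shift 3→Yilmaz, Shift 4→Santos, Shift 5→Kahale, Shift 6→Kahale+Eriksen, Shift 7→Santos.
Loads: Santos 2, Yilmaz 2, Kahale 2, Eriksen 2, Haddad 0 — all ≤ 2.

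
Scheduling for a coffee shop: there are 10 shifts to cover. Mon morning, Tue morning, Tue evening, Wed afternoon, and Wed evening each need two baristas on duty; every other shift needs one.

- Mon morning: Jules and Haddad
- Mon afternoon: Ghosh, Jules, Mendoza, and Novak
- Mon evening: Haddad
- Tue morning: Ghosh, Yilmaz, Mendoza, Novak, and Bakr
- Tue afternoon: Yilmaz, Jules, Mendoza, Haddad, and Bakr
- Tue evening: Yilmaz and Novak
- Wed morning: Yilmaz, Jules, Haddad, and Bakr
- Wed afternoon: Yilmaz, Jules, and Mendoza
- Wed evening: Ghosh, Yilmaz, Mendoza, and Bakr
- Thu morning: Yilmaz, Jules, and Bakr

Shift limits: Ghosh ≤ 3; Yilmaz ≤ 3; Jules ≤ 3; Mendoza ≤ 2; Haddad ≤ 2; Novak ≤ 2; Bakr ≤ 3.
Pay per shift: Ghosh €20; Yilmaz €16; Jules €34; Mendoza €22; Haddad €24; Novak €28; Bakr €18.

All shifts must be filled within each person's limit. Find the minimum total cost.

Mon morning can only be covered by Jules and Haddad, so that assignment is forced.
Mon evening can only be covered by Haddad, so that assignment is forced.
Tue evening can only be covered by Yilmaz and Novak, so that assignment is forced.
Picking the cheapest available barista for each shift independently would cost €300, but that ignores the shift limits.
An optimal schedule: Mon morning→Haddad+Jules, Mon afternoon→Ghosh, Mon evening→Haddad, Tue morning→Ghosh+Mendoza, Tue afternoon→Bakr, Tue evening→Yilmaz+Novak, Wed morning→Bakr, Wed afternoon→Yilmaz+Mendoza, Wed evening→Bakr+Ghosh, Thu morning→Yilmaz.
Total: 24 + 34 + 20 + 24 + 20 + 22 + 18 + 16 + 28 + 18 + 16 + 22 + 18 + 20 + 16 = €316.

€316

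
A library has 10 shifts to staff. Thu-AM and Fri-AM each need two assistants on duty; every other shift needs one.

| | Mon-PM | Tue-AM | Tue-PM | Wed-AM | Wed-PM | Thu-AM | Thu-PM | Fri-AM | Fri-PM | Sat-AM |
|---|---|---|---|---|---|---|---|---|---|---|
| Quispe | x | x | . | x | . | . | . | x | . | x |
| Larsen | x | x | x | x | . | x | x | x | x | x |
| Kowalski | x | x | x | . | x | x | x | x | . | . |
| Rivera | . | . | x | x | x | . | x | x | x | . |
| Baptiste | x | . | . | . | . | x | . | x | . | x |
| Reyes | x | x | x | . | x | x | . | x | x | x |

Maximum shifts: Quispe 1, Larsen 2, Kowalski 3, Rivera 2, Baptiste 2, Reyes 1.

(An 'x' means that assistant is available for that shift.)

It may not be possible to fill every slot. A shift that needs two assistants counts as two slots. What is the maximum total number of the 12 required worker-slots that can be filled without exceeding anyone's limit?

11

Total capacity across all assistants is 1+2+3+2+2+1 = 11, and 12 slots are needed, so at most 11 can be filled.
An assignment achieving 11: Mon-PM→Reyes, Tue-AM→Kowalski, Tue-PM→Rivera, Wed-AM→Quispe, Wed-PM→Kowalski, Thu-AM→Kowalski+Baptiste, Thu-PM→Larsen, Fri-AM→Rivera, Fri-PM→Larsen, Sat-AM→Baptiste.
Loads: Quispe 1/1, Larsen 2/2, Kowalski 3/3, Rivera 2/2, Baptiste 2/2, Reyes 1/1.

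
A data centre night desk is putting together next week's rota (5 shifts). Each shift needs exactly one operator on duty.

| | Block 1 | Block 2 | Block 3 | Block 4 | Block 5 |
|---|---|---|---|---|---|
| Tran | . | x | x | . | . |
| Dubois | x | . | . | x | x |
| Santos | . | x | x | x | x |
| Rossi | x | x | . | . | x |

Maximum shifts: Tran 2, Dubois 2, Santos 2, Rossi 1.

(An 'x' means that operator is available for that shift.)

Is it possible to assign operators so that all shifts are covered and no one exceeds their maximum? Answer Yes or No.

Yes

One valid schedule: Block 1→Dubois, Block 2→Tran, Block 3→Tran, Block 4→Dubois, Block 5→Santos.
Loads: Tran 2/2, Dubois 2/2, Santos 1/2, Rossi 0/1 — all within limits.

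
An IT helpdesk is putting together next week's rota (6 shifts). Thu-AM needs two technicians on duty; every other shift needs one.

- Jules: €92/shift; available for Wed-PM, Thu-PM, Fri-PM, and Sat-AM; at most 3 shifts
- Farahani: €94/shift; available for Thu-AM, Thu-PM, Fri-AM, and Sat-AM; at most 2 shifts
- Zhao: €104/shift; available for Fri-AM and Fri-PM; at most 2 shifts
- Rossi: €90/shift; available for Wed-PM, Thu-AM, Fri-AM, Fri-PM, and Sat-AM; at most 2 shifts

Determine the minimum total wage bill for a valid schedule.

Thu-AM can only be covered by Farahani and Rossi, so that assignment is forced.
Picking the cheapest available technician for each shift independently would cost €636, but that ignores the shift limits.
An optimal schedule: Wed-PM→Jules, Thu-AM→Farahani+Rossi, Thu-PM→Jules, Fri-AM→Farahani, Fri-PM→Jules, Sat-AM→Rossi.
Total: 92 + 94 + 90 + 92 + 94 + 92 + 90 = €644.

€644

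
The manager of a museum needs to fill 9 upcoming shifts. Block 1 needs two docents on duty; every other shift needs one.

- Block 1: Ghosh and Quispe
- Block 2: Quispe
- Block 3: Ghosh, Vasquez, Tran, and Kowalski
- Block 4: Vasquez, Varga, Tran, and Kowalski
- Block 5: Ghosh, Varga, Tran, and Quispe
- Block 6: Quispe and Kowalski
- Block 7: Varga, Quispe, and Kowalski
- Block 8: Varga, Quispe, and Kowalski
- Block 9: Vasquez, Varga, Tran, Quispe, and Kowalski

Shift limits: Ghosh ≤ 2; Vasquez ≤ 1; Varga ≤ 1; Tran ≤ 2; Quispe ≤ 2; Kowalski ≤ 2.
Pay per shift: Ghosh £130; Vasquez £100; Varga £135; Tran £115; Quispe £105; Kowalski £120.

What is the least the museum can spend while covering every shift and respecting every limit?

Block 1 can only be covered by Ghosh and Quispe, so that assignment is forced.
Block 2 can only be covered by Quispe, so that assignment is forced.
Picking the cheapest available docent for each shift independently would cost £1060, but that ignores the shift limits.
An optimal schedule: Block 1→Ghosh+Quispe, Block 2→Quispe, Block 3→Ghosh, Block 4→Vasquez, Block 5→Tran, Block 6→Kowalski, Block 7→Varga, Block 8→Kowalski, Block 9→Tran.
Total: 130 + 105 + 105 + 130 + 100 + 115 + 120 + 135 + 120 + 115 = £1175.

£1175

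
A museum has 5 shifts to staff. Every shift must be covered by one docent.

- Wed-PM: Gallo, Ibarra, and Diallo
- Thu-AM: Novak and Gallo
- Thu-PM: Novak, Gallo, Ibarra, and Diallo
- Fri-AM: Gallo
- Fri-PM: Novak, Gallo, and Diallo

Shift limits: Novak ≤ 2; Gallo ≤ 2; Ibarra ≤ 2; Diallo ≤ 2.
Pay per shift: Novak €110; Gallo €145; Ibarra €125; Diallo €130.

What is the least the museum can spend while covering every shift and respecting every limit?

€615

Fri-AM can only be covered by Gallo, so that assignment is forced.
Picking the cheapest available docent for each shift independently would cost €600, but that ignores the shift limits.
An optimal schedule: Wed-PM→Ibarra, Thu-AM→Novak, Thu-PM→Ibarra, Fri-AM→Gallo, Fri-PM→Novak.
Total: 125 + 110 + 125 + 145 + 110 = €615.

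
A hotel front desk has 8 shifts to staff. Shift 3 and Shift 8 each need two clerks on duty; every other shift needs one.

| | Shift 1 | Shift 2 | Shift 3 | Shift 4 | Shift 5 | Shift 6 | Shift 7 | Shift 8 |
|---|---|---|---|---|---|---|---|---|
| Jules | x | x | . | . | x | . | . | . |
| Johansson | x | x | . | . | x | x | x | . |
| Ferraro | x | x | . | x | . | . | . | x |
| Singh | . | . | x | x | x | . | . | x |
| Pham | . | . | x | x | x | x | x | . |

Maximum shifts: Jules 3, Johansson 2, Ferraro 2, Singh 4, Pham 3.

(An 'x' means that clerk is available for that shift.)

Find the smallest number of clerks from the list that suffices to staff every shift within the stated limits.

4

10 slots to fill and no one can take more than 4, so at least ⌈10/4⌉ = 3 clerks are needed.
No set of 3 clerks can cover every shift (each such set leaves at least one shift with no one available or exceeds a cap).
Jules, Ferraro, Singh, and Pham alone can cover everything: Shift 1→Jules, Shift 2→Jules, Shift 3→Singh+Pham, Shift 4→Ferraro, Shift 5→Jules, Shift 6→Pham, Shift 7→Pham, Shift 8→Ferraro+Singh.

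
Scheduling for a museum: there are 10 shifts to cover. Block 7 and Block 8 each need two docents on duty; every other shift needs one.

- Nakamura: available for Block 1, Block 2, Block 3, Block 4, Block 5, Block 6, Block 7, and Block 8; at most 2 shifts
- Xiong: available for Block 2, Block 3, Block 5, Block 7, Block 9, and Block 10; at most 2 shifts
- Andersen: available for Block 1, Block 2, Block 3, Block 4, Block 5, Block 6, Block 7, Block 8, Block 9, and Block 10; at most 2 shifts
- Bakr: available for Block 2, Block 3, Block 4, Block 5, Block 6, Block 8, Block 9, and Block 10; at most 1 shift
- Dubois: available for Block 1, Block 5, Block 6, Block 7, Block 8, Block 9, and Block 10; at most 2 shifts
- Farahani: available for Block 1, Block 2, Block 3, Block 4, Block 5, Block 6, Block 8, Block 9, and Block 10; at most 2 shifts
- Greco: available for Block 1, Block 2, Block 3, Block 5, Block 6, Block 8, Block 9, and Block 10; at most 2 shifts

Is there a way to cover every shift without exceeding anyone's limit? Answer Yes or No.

One valid schedule: Block 1→Nakamura, Block 2→Xiong, Block 3→Xiong, Block 4→Nakamura, Block 5→Farahani, Block 6→Andersen, Block 7→Andersen+Dubois, Block 8→Farahani+Greco, Block 9→Bakr, Block 10→Dubois.
Loads: Nakamura 2/2, Xiong 2/2, Andersen 2/2, Bakr 1/1, Dubois 2/2, Farahani 2/2, Greco 1/2 — all within limits.

Yes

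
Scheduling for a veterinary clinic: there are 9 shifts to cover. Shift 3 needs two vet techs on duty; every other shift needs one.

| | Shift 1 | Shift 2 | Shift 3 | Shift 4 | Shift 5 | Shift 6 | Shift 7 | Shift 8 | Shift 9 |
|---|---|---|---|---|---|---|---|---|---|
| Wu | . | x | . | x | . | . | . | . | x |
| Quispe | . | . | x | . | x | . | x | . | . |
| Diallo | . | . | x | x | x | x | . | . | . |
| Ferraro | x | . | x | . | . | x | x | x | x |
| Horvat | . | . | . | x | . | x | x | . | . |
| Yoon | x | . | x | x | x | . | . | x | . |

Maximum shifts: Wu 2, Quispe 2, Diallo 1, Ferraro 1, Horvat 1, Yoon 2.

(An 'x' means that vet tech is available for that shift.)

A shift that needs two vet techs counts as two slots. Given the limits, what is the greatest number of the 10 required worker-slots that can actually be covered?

9

Total capacity across all vet techs is 2+2+1+1+1+2 = 9, and 10 slots are needed, so at most 9 can be filled.
An assignment achieving 9: Shift 1→Ferraro, Shift 2→Wu, Shift 3→Yoon, Shift 4→Horvat, Shift 5→Quispe, Shift 6→Diallo, Shift 7→Quispe, Shift 8→Yoon, Shift 9→Wu.
Loads: Wu 2/2, Quispe 2/2, Diallo 1/1, Ferraro 1/1, Horvat 1/1, Yoon 2/2.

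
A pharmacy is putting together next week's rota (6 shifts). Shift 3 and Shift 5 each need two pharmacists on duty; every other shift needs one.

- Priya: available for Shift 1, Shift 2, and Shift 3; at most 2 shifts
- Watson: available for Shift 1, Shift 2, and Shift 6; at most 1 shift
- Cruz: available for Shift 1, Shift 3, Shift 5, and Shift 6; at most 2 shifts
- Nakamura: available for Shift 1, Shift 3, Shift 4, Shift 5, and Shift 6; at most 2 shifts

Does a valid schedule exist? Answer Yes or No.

Total capacity is 2+1+2+2 = 7 but 8 worker-slots are needed — infeasible.

No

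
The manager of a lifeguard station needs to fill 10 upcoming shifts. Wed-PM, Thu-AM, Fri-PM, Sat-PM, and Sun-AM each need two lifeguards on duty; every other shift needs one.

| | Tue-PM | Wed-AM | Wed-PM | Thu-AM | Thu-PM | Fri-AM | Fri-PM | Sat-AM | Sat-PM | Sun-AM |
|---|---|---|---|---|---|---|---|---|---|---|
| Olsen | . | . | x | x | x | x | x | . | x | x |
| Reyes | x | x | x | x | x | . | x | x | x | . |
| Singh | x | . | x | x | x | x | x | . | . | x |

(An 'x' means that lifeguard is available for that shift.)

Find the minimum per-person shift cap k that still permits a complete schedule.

With 3 lifeguards and 15 worker-slots to fill, someone must work at least ⌈15/3⌉ = 5 shifts, so k ≥ 5.
k = 5 works: Tue-PM→Reyes, Wed-AM→Reyes, Wed-PM→Olsen+Singh, Thu-AM→Olsen+Singh, Thu-PM→Singh, Fri-AM→Olsen, Fri-PM→Reyes+Singh, Sat-AM→Reyes, Sat-PM→Olsen+Reyes, Sun-AM→Olsen+Singh.
Loads: Olsen 5, Reyes 5, Singh 5 — all ≤ 5.

5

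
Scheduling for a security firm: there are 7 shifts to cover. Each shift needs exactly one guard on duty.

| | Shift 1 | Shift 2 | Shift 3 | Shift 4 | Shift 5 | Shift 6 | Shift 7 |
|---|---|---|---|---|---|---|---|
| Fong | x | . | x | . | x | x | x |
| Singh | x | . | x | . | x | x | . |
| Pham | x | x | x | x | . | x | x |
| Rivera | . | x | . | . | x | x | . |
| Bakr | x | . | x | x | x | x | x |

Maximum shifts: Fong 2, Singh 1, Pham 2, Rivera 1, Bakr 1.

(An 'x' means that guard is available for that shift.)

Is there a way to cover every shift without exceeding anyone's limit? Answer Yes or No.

One valid schedule: Shift 1→Fong, Shift 2→Pham, Shift 3→Singh, Shift 4→Pham, Shift 5→Rivera, Shift 6→Bakr, Shift 7→Fong.
Loads: Fong 2/2, Singh 1/1, Pham 2/2, Rivera 1/1, Bakr 1/1 — all within limits.

Yes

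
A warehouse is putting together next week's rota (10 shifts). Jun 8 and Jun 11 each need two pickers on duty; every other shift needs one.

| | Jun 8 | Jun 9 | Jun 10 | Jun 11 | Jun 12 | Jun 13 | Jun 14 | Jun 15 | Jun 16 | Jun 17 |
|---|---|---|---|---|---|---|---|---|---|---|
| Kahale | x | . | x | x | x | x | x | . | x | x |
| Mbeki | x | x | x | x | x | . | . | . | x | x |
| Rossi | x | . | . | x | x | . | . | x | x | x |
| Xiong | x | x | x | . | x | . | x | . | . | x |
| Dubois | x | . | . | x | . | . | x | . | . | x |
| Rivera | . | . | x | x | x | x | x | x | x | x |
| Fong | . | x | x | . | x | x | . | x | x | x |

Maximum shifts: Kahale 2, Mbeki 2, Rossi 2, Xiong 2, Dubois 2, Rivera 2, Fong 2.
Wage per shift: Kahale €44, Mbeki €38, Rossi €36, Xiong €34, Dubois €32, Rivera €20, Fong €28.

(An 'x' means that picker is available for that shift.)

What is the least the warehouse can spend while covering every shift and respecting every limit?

€376

Picking the cheapest available picker for each shift independently would cost €286, but that ignores the shift limits.
An optimal schedule: Jun 8→Xiong+Mbeki, Jun 9→Fong, Jun 10→Fong, Jun 11→Rossi+Mbeki, Jun 12→Xiong, Jun 13→Rivera, Jun 14→Dubois, Jun 15→Rivera, Jun 16→Rossi, Jun 17→Dubois.
Total: 34 + 38 + 28 + 28 + 36 + 38 + 34 + 20 + 32 + 20 + 36 + 32 = €376.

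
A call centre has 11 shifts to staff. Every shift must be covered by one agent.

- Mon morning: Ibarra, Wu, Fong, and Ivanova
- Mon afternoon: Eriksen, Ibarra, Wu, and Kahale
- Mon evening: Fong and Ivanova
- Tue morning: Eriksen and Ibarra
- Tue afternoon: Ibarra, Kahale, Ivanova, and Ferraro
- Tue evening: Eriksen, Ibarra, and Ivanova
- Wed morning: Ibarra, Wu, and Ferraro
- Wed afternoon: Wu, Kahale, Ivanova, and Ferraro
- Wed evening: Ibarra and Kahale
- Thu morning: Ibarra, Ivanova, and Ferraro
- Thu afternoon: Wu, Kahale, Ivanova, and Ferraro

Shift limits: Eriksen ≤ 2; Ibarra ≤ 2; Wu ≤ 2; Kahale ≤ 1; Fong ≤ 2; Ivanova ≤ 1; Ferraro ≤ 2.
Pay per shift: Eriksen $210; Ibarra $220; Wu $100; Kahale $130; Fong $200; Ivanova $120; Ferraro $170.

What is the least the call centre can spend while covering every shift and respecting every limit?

$1830

Picking the cheapest available agent for each shift independently would cost $1320, but that ignores the shift limits.
An optimal schedule: Mon morning→Fong, Mon afternoon→Eriksen, Mon evening→Fong, Tue morning→Eriksen, Tue afternoon→Ibarra, Tue evening→Ivanova, Wed morning→Wu, Wed afternoon→Wu, Wed evening→Kahale, Thu morning→Ferraro, Thu afternoon→Ferraro.
Total: 200 + 210 + 200 + 210 + 220 + 120 + 100 + 100 + 130 + 170 + 170 = $1830.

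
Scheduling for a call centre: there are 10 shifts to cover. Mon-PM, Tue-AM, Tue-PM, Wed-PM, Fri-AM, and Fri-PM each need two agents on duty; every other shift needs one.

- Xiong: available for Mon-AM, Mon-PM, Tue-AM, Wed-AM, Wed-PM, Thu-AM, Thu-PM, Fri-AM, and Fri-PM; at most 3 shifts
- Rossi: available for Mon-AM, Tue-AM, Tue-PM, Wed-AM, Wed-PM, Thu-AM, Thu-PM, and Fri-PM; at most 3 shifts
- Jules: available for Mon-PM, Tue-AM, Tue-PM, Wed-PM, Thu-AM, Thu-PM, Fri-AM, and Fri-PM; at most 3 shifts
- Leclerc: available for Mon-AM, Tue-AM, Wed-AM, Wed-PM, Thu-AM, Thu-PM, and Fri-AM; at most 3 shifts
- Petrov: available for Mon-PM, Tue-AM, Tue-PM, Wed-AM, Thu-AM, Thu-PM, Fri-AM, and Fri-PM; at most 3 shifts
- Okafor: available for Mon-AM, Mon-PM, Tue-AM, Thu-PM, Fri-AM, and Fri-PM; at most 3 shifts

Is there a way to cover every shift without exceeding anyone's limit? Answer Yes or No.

Yes

One valid schedule: Mon-AM→Xiong, Mon-PM→Jules+Petrov, Tue-AM→Leclerc+Okafor, Tue-PM→Rossi+Jules, Wed-AM→Xiong, Wed-PM→Rossi+Jules, Thu-AM→Xiong, Thu-PM→Rossi, Fri-AM→Leclerc+Petrov, Fri-PM→Petrov+Okafor.
Loads: Xiong 3/3, Rossi 3/3, Jules 3/3, Leclerc 2/3, Petrov 3/3, Okafor 2/3 — all within limits.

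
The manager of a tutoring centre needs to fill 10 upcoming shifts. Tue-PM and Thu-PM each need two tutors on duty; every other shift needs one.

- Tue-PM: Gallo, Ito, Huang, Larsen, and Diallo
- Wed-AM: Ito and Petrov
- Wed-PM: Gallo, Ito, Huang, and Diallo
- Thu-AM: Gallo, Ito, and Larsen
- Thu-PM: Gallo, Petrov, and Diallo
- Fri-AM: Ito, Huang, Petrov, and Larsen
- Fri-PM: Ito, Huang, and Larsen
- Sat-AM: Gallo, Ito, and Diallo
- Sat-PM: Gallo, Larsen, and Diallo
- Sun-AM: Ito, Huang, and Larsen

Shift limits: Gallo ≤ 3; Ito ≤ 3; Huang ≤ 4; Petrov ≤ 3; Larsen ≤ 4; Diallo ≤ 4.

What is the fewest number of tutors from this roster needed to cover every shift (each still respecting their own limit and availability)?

12 slots to fill and no one can take more than 4, so at least ⌈12/4⌉ = 3 tutors are needed.
No set of 3 tutors can cover every shift (each such set leaves at least one shift with no one available or exceeds a cap).
Gallo, Ito, Huang, and Petrov alone can cover everything: Tue-PM→Ito+Huang, Wed-AM→Ito, Wed-PM→Huang, Thu-AM→Gallo, Thu-PM→Gallo+Petrov, Fri-AM→Petrov, Fri-PM→Huang, Sat-AM→Ito, Sat-PM→Gallo, Sun-AM→Huang.

4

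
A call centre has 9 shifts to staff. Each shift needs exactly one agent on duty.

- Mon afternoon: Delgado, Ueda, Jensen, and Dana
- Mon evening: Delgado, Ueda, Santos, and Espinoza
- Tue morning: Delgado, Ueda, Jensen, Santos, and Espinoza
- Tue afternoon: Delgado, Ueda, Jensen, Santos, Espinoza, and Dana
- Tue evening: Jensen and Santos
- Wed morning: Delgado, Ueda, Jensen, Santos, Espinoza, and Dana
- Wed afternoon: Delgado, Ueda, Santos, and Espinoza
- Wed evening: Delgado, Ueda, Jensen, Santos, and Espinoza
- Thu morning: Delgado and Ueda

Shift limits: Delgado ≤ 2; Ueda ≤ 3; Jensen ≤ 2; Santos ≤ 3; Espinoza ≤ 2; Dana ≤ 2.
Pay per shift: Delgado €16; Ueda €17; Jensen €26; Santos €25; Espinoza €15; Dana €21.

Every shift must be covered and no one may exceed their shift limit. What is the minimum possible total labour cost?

€159

Picking the cheapest available agent for each shift independently would cost €147, but that ignores the shift limits.
An optimal schedule: Mon afternoon→Delgado, Mon evening→Espinoza, Tue morning→Ueda, Tue afternoon→Ueda, Tue evening→Santos, Wed morning→Dana, Wed afternoon→Espinoza, Wed evening→Ueda, Thu morning→Delgado.
Total: 16 + 15 + 17 + 17 + 25 + 21 + 15 + 17 + 16 = €159.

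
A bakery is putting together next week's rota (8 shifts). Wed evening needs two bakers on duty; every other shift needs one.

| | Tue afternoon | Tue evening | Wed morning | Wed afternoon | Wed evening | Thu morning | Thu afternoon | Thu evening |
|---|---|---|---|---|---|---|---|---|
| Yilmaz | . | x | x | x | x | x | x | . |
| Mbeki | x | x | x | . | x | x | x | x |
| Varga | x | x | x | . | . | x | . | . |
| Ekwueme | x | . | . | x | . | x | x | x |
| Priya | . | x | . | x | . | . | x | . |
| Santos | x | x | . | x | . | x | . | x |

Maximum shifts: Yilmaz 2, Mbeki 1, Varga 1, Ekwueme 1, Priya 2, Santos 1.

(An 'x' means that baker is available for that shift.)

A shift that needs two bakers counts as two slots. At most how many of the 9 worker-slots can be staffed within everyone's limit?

8

Total capacity across all bakers is 2+1+1+1+2+1 = 8, and 9 slots are needed, so at most 8 can be filled.
An assignment achieving 8: Tue afternoon→Varga, Tue evening→Santos, Wed morning→Yilmaz, Wed afternoon→Priya, Wed evening→Yilmaz+Mbeki, Thu afternoon→Priya, Thu evening→Ekwueme.
Loads: Yilmaz 2/2, Mbeki 1/1, Varga 1/1, Ekwueme 1/1, Priya 2/2, Santos 1/1.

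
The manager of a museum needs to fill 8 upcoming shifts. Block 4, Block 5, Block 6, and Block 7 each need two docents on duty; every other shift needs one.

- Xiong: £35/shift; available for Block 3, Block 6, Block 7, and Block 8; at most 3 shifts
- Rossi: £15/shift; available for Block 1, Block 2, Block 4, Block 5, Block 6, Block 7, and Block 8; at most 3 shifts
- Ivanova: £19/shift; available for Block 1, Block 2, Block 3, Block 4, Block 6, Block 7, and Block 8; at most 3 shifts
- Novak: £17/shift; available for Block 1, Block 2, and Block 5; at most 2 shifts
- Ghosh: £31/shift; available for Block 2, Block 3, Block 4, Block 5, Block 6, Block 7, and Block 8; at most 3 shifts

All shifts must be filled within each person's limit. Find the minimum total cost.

£264

Picking the cheapest available docent for each shift independently would cost £198, but that ignores the shift limits.
An optimal schedule: Block 1→Rossi, Block 2→Novak, Block 3→Ivanova, Block 4→Rossi+Ivanova, Block 5→Rossi+Novak, Block 6→Ivanova+Ghosh, Block 7→Ghosh+Xiong, Block 8→Ghosh.
Total: 15 + 17 + 19 + 15 + 19 + 15 + 17 + 19 + 31 + 31 + 35 + 31 = £264.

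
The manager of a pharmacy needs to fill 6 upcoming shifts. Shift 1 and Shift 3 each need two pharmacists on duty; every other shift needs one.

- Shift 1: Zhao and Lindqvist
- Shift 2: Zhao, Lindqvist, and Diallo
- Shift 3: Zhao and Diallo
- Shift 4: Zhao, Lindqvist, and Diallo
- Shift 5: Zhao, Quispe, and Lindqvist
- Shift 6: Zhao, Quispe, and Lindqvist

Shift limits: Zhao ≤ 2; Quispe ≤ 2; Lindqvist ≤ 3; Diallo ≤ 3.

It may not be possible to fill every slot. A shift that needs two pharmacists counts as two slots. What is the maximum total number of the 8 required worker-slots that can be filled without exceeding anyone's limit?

Total capacity across all pharmacists is 2+2+3+3 = 10, and 8 slots are needed, so at most 8 can be filled.
An assignment achieving 8: Shift 1→Zhao+Lindqvist, Shift 2→Lindqvist, Shift 3→Zhao+Diallo, Shift 4→Lindqvist, Shift 5→Quispe, Shift 6→Quispe.
Loads: Zhao 2/2, Quispe 2/2, Lindqvist 3/3, Diallo 1/3.

8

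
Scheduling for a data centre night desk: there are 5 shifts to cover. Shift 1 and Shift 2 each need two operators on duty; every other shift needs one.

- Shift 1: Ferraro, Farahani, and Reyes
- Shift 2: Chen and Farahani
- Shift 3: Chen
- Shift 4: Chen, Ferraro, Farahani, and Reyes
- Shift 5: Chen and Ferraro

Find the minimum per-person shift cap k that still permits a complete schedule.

2

With 4 operators and 7 worker-slots to fill, someone must work at least ⌈7/4⌉ = 2 shifts, so k ≥ 2.
k = 2 works: Shift 1→Ferraro+Farahani, Shift 2→Chen+Farahani, Shift 3→Chen, Shift 4→Reyes, Shift 5→Ferraro.
Loads: Chen 2, Ferraro 2, Farahani 2, Reyes 1 — all ≤ 2.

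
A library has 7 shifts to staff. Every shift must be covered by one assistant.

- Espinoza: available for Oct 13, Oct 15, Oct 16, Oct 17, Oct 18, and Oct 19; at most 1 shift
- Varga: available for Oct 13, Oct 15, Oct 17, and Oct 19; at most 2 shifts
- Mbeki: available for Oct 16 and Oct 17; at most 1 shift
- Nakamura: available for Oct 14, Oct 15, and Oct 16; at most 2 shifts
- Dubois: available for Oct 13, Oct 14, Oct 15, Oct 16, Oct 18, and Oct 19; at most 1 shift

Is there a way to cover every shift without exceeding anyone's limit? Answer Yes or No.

Yes

One valid schedule: Oct 13→Varga, Oct 14→Nakamura, Oct 15→Nakamura, Oct 16→Mbeki, Oct 17→Varga, Oct 18→Espinoza, Oct 19→Dubois.
Loads: Espinoza 1/1, Varga 2/2, Mbeki 1/1, Nakamura 2/2, Dubois 1/1 — all within limits.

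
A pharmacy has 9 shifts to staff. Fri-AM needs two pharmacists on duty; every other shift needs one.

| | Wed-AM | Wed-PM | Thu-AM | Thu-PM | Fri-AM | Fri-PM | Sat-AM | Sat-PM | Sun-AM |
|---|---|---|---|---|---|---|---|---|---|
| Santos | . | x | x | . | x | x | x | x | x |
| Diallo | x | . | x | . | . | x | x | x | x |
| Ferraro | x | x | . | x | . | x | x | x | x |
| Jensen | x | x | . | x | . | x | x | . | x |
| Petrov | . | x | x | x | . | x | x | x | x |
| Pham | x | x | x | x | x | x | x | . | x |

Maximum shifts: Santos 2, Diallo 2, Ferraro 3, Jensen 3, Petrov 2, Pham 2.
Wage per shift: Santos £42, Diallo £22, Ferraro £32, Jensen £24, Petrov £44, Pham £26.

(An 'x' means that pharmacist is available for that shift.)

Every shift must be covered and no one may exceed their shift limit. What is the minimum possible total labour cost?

£274

Fri-AM can only be covered by Santos and Pham, so that assignment is forced.
Picking the cheapest available pharmacist for each shift independently would cost £248, but that ignores the shift limits.
An optimal schedule: Wed-AM→Diallo, Wed-PM→Jensen, Thu-AM→Diallo, Thu-PM→Jensen, Fri-AM→Pham+Santos, Fri-PM→Jensen, Sat-AM→Pham, Sat-PM→Ferraro, Sun-AM→Ferraro.
Total: 22 + 24 + 22 + 24 + 26 + 42 + 24 + 26 + 32 + 32 = £274.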